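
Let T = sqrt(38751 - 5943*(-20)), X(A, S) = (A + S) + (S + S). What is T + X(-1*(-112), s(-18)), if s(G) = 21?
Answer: 175 + sqrt(157611) ≈ 572.00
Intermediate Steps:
X(A, S) = A + 3*S (X(A, S) = (A + S) + 2*S = A + 3*S)
T = sqrt(157611) (T = sqrt(38751 + 118860) = sqrt(157611) ≈ 397.00)
T + X(-1*(-112), s(-18)) = sqrt(157611) + (-1*(-112) + 3*21) = sqrt(157611) + (112 + 63) = sqrt(157611) + 175 = 175 + sqrt(157611)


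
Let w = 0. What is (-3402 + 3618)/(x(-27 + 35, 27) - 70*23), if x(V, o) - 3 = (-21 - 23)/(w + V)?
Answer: -144/1075 ≈ -0.13395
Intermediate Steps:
x(V, o) = 3 - 44/V (x(V, o) = 3 + (-21 - 23)/(0 + V) = 3 - 44/V)
(-3402 + 3618)/(x(-27 + 35, 27) - 70*23) = (-3402 + 3618)/((3 - 44/(-27 + 35)) - 70*23) = 216/((3 - 44/8) - 1610) = 216/((3 - 44*⅛) - 1610) = 216/((3 - 11/2) - 1610) = 216/(-5/2 - 1610) = 216/(-3225/2) = 216*(-2/3225) = -144/1075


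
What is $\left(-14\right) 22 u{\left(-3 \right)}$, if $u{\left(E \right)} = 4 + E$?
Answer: $-308$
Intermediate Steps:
$\left(-14\right) 22 u{\left(-3 \right)} = \left(-14\right) 22 \left(4 - 3\right) = \left(-308\right) 1 = -308$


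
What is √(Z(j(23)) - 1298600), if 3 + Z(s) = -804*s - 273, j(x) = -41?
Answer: 2*I*√316478 ≈ 1125.1*I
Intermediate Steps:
Z(s) = -276 - 804*s (Z(s) = -3 + (-804*s - 273) = -3 + (-273 - 804*s) = -276 - 804*s)
√(Z(j(23)) - 1298600) = √((-276 - 804*(-41)) - 1298600) = √((-276 + 32964) - 1298600) = √(32688 - 1298600) = √(-1265912) = 2*I*√316478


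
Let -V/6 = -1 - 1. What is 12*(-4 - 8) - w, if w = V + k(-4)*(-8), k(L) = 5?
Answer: -116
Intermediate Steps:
V = 12 (V = -6*(-1 - 1) = -6*(-2) = 12)
w = -28 (w = 12 + 5*(-8) = 12 - 40 = -28)
12*(-4 - 8) - w = 12*(-4 - 8) - 1*(-28) = 12*(-12) + 28 = -144 + 28 = -116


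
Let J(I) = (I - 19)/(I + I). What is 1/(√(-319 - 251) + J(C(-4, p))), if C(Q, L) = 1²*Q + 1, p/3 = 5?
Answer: 33/5251 - 9*I*√570/5251 ≈ 0.0062845 - 0.04092*I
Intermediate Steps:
p = 15 (p = 3*5 = 15)
C(Q, L) = 1 + Q (C(Q, L) = 1*Q + 1 = Q + 1 = 1 + Q)
J(I) = (-19 + I)/(2*I) (J(I) = (-19 + I)/((2*I)) = (-19 + I)*(1/(2*I)) = (-19 + I)/(2*I))
1/(√(-319 - 251) + J(C(-4, p))) = 1/(√(-319 - 251) + (-19 + (1 - 4))/(2*(1 - 4))) = 1/(√(-570) + (½)*(-19 - 3)/(-3)) = 1/(I*√570 + (½)*(-⅓)*(-22)) = 1/(I*√570 + 11/3) = 1/(11/3 + I*√570)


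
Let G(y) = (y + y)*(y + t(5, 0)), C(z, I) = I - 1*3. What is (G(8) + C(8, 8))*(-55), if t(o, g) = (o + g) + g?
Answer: -11715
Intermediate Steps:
C(z, I) = -3 + I (C(z, I) = I - 3 = -3 + I)
t(o, g) = o + 2*g (t(o, g) = (g + o) + g = o + 2*g)
G(y) = 2*y*(5 + y) (G(y) = (y + y)*(y + (5 + 2*0)) = (2*y)*(y + (5 + 0)) = (2*y)*(y + 5) = (2*y)*(5 + y) = 2*y*(5 + y))
(G(8) + C(8, 8))*(-55) = (2*8*(5 + 8) + (-3 + 8))*(-55) = (2*8*13 + 5)*(-55) = (208 + 5)*(-55) = 213*(-55) = -11715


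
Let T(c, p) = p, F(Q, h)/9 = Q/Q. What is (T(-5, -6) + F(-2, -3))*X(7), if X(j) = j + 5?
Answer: 36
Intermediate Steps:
F(Q, h) = 9 (F(Q, h) = 9*(Q/Q) = 9*1 = 9)
X(j) = 5 + j
(T(-5, -6) + F(-2, -3))*X(7) = (-6 + 9)*(5 + 7) = 3*12 = 36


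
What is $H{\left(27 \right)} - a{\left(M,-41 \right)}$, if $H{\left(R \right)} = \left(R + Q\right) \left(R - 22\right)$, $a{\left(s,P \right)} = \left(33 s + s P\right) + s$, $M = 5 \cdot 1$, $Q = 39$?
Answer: $365$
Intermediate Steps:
$M = 5$
$a{\left(s,P \right)} = 34 s + P s$ ($a{\left(s,P \right)} = \left(33 s + P s\right) + s = 34 s + P s$)
$H{\left(R \right)} = \left(-22 + R\right) \left(39 + R\right)$ ($H{\left(R \right)} = \left(R + 39\right) \left(R - 22\right) = \left(39 + R\right) \left(-22 + R\right) = \left(-22 + R\right) \left(39 + R\right)$)
$H{\left(27 \right)} - a{\left(M,-41 \right)} = \left(-858 + 27^{2} + 17 \cdot 27\right) - 5 \left(34 - 41\right) = \left(-858 + 729 + 459\right) - 5 \left(-7\right) = 330 - -35 = 330 + 35 = 365$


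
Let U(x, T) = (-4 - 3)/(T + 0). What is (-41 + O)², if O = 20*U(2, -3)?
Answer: 289/9 ≈ 32.111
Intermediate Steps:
U(x, T) = -7/T
O = 140/3 (O = 20*(-7/(-3)) = 20*(-7*(-⅓)) = 20*(7/3) = 140/3 ≈ 46.667)
(-41 + O)² = (-41 + 140/3)² = (17/3)² = 289/9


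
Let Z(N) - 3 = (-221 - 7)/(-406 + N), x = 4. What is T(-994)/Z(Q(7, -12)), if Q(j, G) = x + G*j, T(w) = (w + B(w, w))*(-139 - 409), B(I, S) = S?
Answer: 88243344/281 ≈ 3.1403e+5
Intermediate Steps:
T(w) = -1096*w (T(w) = (w + w)*(-139 - 409) = (2*w)*(-548) = -1096*w)
Q(j, G) = 4 + G*j
Z(N) = 3 - 228/(-406 + N) (Z(N) = 3 + (-221 - 7)/(-406 + N) = 3 - 228/(-406 + N))
T(-994)/Z(Q(7, -12)) = (-1096*(-994))/((3*(-482 + (4 - 12*7))/(-406 + (4 - 12*7)))) = 1089424/((3*(-482 + (4 - 84))/(-406 + (4 - 84)))) = 1089424/((3*(-482 - 80)/(-406 - 80))) = 1089424/((3*(-562)/(-486))) = 1089424/((3*(-1/486)*(-562))) = 1089424/(281/81) = 1089424*(81/281) = 88243344/281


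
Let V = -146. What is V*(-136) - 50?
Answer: 19806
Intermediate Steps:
V*(-136) - 50 = -146*(-136) - 50 = 19856 - 50 = 19806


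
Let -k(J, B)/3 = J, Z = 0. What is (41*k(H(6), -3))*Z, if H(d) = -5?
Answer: 0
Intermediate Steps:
k(J, B) = -3*J
(41*k(H(6), -3))*Z = (41*(-3*(-5)))*0 = (41*15)*0 = 615*0 = 0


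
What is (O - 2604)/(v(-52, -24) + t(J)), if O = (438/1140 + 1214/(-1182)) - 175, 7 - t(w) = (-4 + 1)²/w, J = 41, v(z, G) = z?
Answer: 12797169977/208185660 ≈ 61.470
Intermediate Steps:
t(w) = 7 - 9/w (t(w) = 7 - (-4 + 1)²/w = 7 - (-3)²/w = 7 - 9/w)
O = -19722937/112290 (O = (438*(1/1140) + 1214*(-1/1182)) - 175 = (73/190 - 607/591) - 175 = -72187/112290 - 175 = -19722937/112290 ≈ -175.64)
(O - 2604)/(v(-52, -24) + t(J)) = (-19722937/112290 - 2604)/(-52 + (7 - 9/41)) = -312126097/(112290*(-52 + (7 - 9*1/41))) = -312126097/(112290*(-52 + (7 - 9/41))) = -312126097/(112290*(-52 + 278/41)) = -312126097/(112290*(-1854/41)) = -312126097/112290*(-41/1854) = 12797169977/208185660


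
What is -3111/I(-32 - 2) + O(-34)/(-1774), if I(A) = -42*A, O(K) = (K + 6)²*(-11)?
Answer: 66629/24836 ≈ 2.6828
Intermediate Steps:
O(K) = -11*(6 + K)² (O(K) = (6 + K)²*(-11) = -11*(6 + K)²)
-3111/I(-32 - 2) + O(-34)/(-1774) = -3111*(-1/(42*(-32 - 2))) - 11*(6 - 34)²/(-1774) = -3111/((-42*(-34))) - 11*(-28)²*(-1/1774) = -3111/1428 - 11*784*(-1/1774) = -3111*1/1428 - 8624*(-1/1774) = -61/28 + 4312/887 = 66629/24836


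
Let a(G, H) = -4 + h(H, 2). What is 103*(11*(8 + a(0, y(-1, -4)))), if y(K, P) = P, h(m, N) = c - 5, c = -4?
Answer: -5665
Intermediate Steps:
h(m, N) = -9 (h(m, N) = -4 - 5 = -9)
a(G, H) = -13 (a(G, H) = -4 - 9 = -13)
103*(11*(8 + a(0, y(-1, -4)))) = 103*(11*(8 - 13)) = 103*(11*(-5)) = 103*(-55) = -5665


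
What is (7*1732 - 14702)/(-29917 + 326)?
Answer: 2578/29591 ≈ 0.087121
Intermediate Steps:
(7*1732 - 14702)/(-29917 + 326) = (12124 - 14702)/(-29591) = -2578*(-1/29591) = 2578/29591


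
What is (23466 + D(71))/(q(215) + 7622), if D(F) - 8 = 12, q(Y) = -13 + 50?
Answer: 23486/7659 ≈ 3.0665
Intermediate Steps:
q(Y) = 37
D(F) = 20 (D(F) = 8 + 12 = 20)
(23466 + D(71))/(q(215) + 7622) = (23466 + 20)/(37 + 7622) = 23486/7659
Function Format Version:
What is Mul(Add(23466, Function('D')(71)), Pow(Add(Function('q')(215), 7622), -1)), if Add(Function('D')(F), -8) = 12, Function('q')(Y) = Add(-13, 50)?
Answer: Rational(23486, 7659) ≈ 3.0665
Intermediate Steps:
Function('q')(Y) = 37
Function('D')(F) = 20 (Function('D')(F) = Add(8, 12) = 20)
Mul(Add(23466, Function('D')(71)), Pow(Add(Function('q')(215), 7622), -1)) = Mul(Add(23466, 20), Pow(Add(37, 7622), -1)) = Mul(23486, Pow(7659, -1)) = Mul(23486, Rational(1, 7659)) = Rational(23486, 7659)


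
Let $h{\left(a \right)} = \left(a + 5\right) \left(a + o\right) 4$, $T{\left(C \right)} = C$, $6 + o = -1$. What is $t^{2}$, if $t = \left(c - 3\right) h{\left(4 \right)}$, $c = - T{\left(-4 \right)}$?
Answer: $11664$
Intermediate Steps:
$o = -7$ ($o = -6 - 1 = -7$)
$h{\left(a \right)} = 4 \left(-7 + a\right) \left(5 + a\right)$ ($h{\left(a \right)} = \left(a + 5\right) \left(a - 7\right) 4 = \left(5 + a\right) \left(-7 + a\right) 4 = \left(-7 + a\right) \left(5 + a\right) 4 = 4 \left(-7 + a\right) \left(5 + a\right)$)
$c = 4$ ($c = \left(-1\right) \left(-4\right) = 4$)
$t = -108$ ($t = \left(4 - 3\right) \left(-140 - 32 + 4 \cdot 4^{2}\right) = 1 \left(-140 - 32 + 4 \cdot 16\right) = 1 \left(-140 - 32 + 64\right) = 1 \left(-108\right) = -108$)
$t^{2} = \left(-108\right)^{2} = 11664$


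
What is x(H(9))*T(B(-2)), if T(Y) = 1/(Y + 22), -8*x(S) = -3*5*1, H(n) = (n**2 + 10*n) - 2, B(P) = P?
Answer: 3/32 ≈ 0.093750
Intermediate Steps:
H(n) = -2 + n**2 + 10*n
x(S) = 15/8 (x(S) = -(-3*5)/8 = -(-15)/8 = -1/8*(-15) = 15/8)
T(Y) = 1/(22 + Y)
x(H(9))*T(B(-2)) = 15/(8*(22 - 2)) = (15/8)/20 = (15/8)*(1/20) = 3/32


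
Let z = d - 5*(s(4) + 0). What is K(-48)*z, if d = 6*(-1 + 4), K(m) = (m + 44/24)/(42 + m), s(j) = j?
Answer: -277/18 ≈ -15.389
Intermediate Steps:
K(m) = (11/6 + m)/(42 + m) (K(m) = (m + 44*(1/24))/(42 + m) = (m + 11/6)/(42 + m) = (11/6 + m)/(42 + m))
d = 18 (d = 6*3 = 18)
z = -2 (z = 18 - 5*(4 + 0) = 18 - 5*4 = 18 - 20 = -2)
K(-48)*z = ((11/6 - 48)/(42 - 48))*(-2) = (-277/6/(-6))*(-2) = -⅙*(-277/6)*(-2) = (277/36)*(-2) = -277/18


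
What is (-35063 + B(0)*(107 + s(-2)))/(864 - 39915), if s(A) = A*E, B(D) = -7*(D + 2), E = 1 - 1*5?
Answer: 36673/39051 ≈ 0.93911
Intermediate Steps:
E = -4 (E = 1 - 5 = -4)
B(D) = -14 - 7*D (B(D) = -7*(2 + D) = -14 - 7*D)
s(A) = -4*A (s(A) = A*(-4) = -4*A)
(-35063 + B(0)*(107 + s(-2)))/(864 - 39915) = (-35063 + (-14 - 7*0)*(107 - 4*(-2)))/(864 - 39915) = (-35063 + (-14 + 0)*(107 + 8))/(-39051) = (-35063 - 14*115)*(-1/39051) = (-35063 - 1610)*(-1/39051) = -36673*(-1/39051) = 36673/39051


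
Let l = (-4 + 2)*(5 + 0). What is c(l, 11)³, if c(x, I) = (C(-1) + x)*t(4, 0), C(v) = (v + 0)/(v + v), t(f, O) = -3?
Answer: 185193/8 ≈ 23149.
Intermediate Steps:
C(v) = ½ (C(v) = v/((2*v)) = v*(1/(2*v)) = ½)
l = -10 (l = -2*5 = -10)
c(x, I) = -3/2 - 3*x (c(x, I) = (½ + x)*(-3) = -3/2 - 3*x)
c(l, 11)³ = (-3/2 - 3*(-10))³ = (-3/2 + 30)³ = (57/2)³ = 185193/8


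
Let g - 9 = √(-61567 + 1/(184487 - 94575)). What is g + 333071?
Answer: 333080 + I*√124429488851234/44956 ≈ 3.3308e+5 + 248.13*I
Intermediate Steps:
g = 9 + I*√124429488851234/44956 (g = 9 + √(-61567 + 1/(184487 - 94575)) = 9 + √(-61567 + 1/89912) = 9 + √(-5535612103/89912) = 9 + I*√124429488851234/44956 ≈ 9.0 + 248.13*I)
g + 333071 = (9 + I*√124429488851234/44956) + 333071 = 333080 + I*√124429488851234/44956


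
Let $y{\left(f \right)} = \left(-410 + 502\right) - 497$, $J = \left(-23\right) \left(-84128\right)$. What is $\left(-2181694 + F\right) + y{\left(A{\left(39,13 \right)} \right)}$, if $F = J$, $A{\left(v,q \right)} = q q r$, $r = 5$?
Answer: $-247155$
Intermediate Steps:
$A{\left(v,q \right)} = 5 q^{2}$ ($A{\left(v,q \right)} = q q 5 = q^{2} \cdot 5 = 5 q^{2}$)
$J = 1934944$
$F = 1934944$
$y{\left(f \right)} = -405$ ($y{\left(f \right)} = 92 - 497 = -405$)
$\left(-2181694 + F\right) + y{\left(A{\left(39,13 \right)} \right)} = \left(-2181694 + 1934944\right) - 405 = -246750 - 405 = -247155$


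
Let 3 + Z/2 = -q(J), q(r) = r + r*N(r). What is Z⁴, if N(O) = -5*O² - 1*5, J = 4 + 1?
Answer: 2718066606336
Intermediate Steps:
J = 5
N(O) = -5 - 5*O² (N(O) = -5*O² - 5 = -5 - 5*O²)
q(r) = r + r*(-5 - 5*r²)
Z = 1284 (Z = -6 + 2*(-(-1)*5*(4 + 5*5²)) = -6 + 2*(-(-1)*5*(4 + 5*25)) = -6 + 2*(-(-1)*5*(4 + 125)) = -6 + 2*(-(-1)*5*129) = -6 + 2*(-1*(-645)) = -6 + 2*645 = -6 + 1290 = 1284)
Z⁴ = 1284⁴ = 2718066606336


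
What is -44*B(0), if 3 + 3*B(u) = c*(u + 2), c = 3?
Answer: -44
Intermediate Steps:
B(u) = 1 + u (B(u) = -1 + (3*(u + 2))/3 = -1 + (3*(2 + u))/3 = -1 + (6 + 3*u)/3 = -1 + (2 + u) = 1 + u)
-44*B(0) = -44*(1 + 0) = -44*1 = -44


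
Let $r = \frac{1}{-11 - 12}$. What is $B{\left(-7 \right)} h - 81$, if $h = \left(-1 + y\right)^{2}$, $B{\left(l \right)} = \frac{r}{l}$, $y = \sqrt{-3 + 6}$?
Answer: $-81 + \frac{\left(1 - \sqrt{3}\right)^{2}}{161} \approx -80.997$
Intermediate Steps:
$r = - \frac{1}{23}$ ($r = \frac{1}{-23} = - \frac{1}{23} \approx -0.043478$)
$y = \sqrt{3} \approx 1.732$
$B{\left(l \right)} = - \frac{1}{23 l}$
$h = \left(-1 + \sqrt{3}\right)^{2} \approx 0.5359$
$B{\left(-7 \right)} h - 81 = - \frac{1}{23 \left(-7\right)} \left(1 - \sqrt{3}\right)^{2} - 81 = \left(- \frac{1}{23}\right) \left(- \frac{1}{7}\right) \left(1 - \sqrt{3}\right)^{2} - 81 = \frac{\left(1 - \sqrt{3}\right)^{2}}{161} - 81 = -81 + \frac{\left(1 - \sqrt{3}\right)^{2}}{161}$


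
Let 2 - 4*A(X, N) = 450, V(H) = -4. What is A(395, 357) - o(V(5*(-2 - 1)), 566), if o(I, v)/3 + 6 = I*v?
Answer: 6698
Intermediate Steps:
A(X, N) = -112 (A(X, N) = ½ - ¼*450 = ½ - 225/2 = -112)
o(I, v) = -18 + 3*I*v (o(I, v) = -18 + 3*(I*v) = -18 + 3*I*v)
A(395, 357) - o(V(5*(-2 - 1)), 566) = -112 - (-18 + 3*(-4)*566) = -112 - (-18 - 6792) = -112 - 1*(-6810) = -112 + 6810 = 6698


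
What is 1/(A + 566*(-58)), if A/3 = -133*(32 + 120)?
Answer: -1/93476 ≈ -1.0698e-5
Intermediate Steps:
A = -60648 (A = 3*(-133*(32 + 120)) = 3*(-133*152) = 3*(-20216) = -60648)
1/(A + 566*(-58)) = 1/(-60648 + 566*(-58)) = 1/(-60648 - 32828) = 1/(-93476) = -1/93476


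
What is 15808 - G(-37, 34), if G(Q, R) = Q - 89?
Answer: 15934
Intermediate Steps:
G(Q, R) = -89 + Q
15808 - G(-37, 34) = 15808 - (-89 - 37) = 15808 - 1*(-126) = 15808 + 126 = 15934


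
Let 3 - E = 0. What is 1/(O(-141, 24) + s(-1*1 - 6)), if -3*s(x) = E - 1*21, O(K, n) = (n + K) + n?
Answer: -1/87 ≈ -0.011494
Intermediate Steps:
E = 3 (E = 3 - 1*0 = 3 + 0 = 3)
O(K, n) = K + 2*n (O(K, n) = (K + n) + n = K + 2*n)
s(x) = 6 (s(x) = -(3 - 1*21)/3 = -(3 - 21)/3 = -⅓*(-18) = 6)
1/(O(-141, 24) + s(-1*1 - 6)) = 1/((-141 + 2*24) + 6) = 1/((-141 + 48) + 6) = 1/(-93 + 6) = 1/(-87) = -1/87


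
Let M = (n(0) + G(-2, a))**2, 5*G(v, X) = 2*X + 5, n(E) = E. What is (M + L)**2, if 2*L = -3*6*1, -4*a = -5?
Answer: 729/16 ≈ 45.563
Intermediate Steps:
a = 5/4 (a = -1/4*(-5) = 5/4 ≈ 1.2500)
G(v, X) = 1 + 2*X/5 (G(v, X) = (2*X + 5)/5 = (5 + 2*X)/5 = 1 + 2*X/5)
L = -9 (L = (-3*6*1)/2 = (-18*1)/2 = (1/2)*(-18) = -9)
M = 9/4 (M = (0 + (1 + (2/5)*(5/4)))**2 = (0 + (1 + 1/2))**2 = (0 + 3/2)**2 = (3/2)**2 = 9/4 ≈ 2.2500)
(M + L)**2 = (9/4 - 9)**2 = (-27/4)**2 = 729/16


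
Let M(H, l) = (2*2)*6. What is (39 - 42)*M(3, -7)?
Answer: -72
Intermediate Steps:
M(H, l) = 24 (M(H, l) = 4*6 = 24)
(39 - 42)*M(3, -7) = (39 - 42)*24 = -3*24 = -72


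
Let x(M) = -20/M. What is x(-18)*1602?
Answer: 1780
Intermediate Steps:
x(-18)*1602 = -20/(-18)*1602 = -20*(-1/18)*1602 = (10/9)*1602 = 1780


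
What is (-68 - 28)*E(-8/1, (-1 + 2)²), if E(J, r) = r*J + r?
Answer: 672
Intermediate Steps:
E(J, r) = r + J*r (E(J, r) = J*r + r = r + J*r)
(-68 - 28)*E(-8/1, (-1 + 2)²) = (-68 - 28)*((-1 + 2)²*(1 - 8/1)) = -96*1²*(1 - 8*1) = -96*(1 - 8) = -96*(-7) = 672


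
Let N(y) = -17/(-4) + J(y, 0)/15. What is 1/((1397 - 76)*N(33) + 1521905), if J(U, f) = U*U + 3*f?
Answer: 20/32468477 ≈ 6.1598e-7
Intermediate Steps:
J(U, f) = U² + 3*f
N(y) = 17/4 + y²/15 (N(y) = -17/(-4) + (y² + 3*0)/15 = -17*(-¼) + (y² + 0)*(1/15) = 17/4 + y²*(1/15) = 17/4 + y²/15)
1/((1397 - 76)*N(33) + 1521905) = 1/((1397 - 76)*(17/4 + (1/15)*33²) + 1521905) = 1/(1321*(17/4 + (1/15)*1089) + 1521905) = 1/(1321*(17/4 + 363/5) + 1521905) = 1/(1321*(1537/20) + 1521905) = 1/(2030377/20 + 1521905) = 1/(32468477/20) = 20/32468477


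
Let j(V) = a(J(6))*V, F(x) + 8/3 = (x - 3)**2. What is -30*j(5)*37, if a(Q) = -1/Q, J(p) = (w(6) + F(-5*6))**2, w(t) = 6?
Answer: 49950/10738729 ≈ 0.0046514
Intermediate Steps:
F(x) = -8/3 + (-3 + x)**2 (F(x) = -8/3 + (x - 3)**2 = -8/3 + (-3 + x)**2)
J(p) = 10738729/9 (J(p) = (6 + (-8/3 + (-3 - 5*6)**2))**2 = (6 + (-8/3 + (-3 - 30)**2))**2 = (6 + (-8/3 + (-33)**2))**2 = (6 + (-8/3 + 1089))**2 = (6 + 3259/3)**2 = (3277/3)**2 = 10738729/9)
j(V) = -9*V/10738729 (j(V) = (-1/10738729/9)*V = (-1*9/10738729)*V = -9*V/10738729)
-30*j(5)*37 = -(-270)*5/10738729*37 = -30*(-45/10738729)*37 = (1350/10738729)*37 = 49950/10738729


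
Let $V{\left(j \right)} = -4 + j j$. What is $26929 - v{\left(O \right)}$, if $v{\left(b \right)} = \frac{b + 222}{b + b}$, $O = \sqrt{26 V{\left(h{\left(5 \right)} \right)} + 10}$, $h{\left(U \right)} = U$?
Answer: $\frac{53857}{2} - \frac{111 \sqrt{139}}{278} \approx 26924.0$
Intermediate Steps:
$V{\left(j \right)} = -4 + j^{2}$
$O = 2 \sqrt{139}$ ($O = \sqrt{26 \left(-4 + 5^{2}\right) + 10} = \sqrt{26 \left(-4 + 25\right) + 10} = \sqrt{26 \cdot 21 + 10} = \sqrt{546 + 10} = \sqrt{556} = 2 \sqrt{139} \approx 23.58$)
$v{\left(b \right)} = \frac{222 + b}{2 b}$
$26929 - v{\left(O \right)} = 26929 - \frac{222 + 2 \sqrt{139}}{2 \cdot 2 \sqrt{139}} = 26929 - \frac{\frac{\sqrt{139}}{278} \left(222 + 2 \sqrt{139}\right)}{2} = 26929 - \frac{\sqrt{139} \left(222 + 2 \sqrt{139}\right)}{556}$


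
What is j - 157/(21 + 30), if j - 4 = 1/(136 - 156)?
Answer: 889/1020 ≈ 0.87157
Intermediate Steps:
j = 79/20 (j = 4 + 1/(136 - 156) = 4 + 1/(-20) = 4 - 1/20 = 79/20 ≈ 3.9500)
j - 157/(21 + 30) = 79/20 - 157/(21 + 30) = 79/20 - 157/51 = 889/1020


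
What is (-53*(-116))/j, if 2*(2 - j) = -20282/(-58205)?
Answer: 357844340/106269 ≈ 3367.3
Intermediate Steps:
j = 106269/58205 (j = 2 - (-10141)/(-58205) = 2 - (-10141)*(-1)/58205 = 2 - 1/2*20282/58205 = 2 - 10141/58205 = 106269/58205 ≈ 1.8258)
(-53*(-116))/j = (-53*(-116))/(106269/58205) = 6148*(58205/106269) = 357844340/106269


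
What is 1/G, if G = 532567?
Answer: 1/532567 ≈ 1.8777e-6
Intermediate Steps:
1/G = 1/532567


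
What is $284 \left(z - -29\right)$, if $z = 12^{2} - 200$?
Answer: $-7668$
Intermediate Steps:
$z = -56$ ($z = 144 - 200 = -56$)
$284 \left(z - -29\right) = 284 \left(-56 - -29\right) = 284 \left(-56 + 29\right) = 284 \left(-27\right) = -7668$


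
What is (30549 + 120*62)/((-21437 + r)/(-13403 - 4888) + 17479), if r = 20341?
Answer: 694856799/319709485 ≈ 2.1734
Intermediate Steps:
(30549 + 120*62)/((-21437 + r)/(-13403 - 4888) + 17479) = (30549 + 120*62)/((-21437 + 20341)/(-13403 - 4888) + 17479) = (30549 + 7440)/(-1096/(-18291) + 17479) = 37989/(-1096*(-1/18291) + 17479) = 37989/(1096/18291 + 17479) = 37989/(319709485/18291) = 37989*(18291/319709485) = 694856799/319709485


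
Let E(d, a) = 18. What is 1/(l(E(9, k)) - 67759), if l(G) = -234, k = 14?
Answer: -1/67993 ≈ -1.4707e-5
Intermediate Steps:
1/(l(E(9, k)) - 67759) = 1/(-234 - 67759) = 1/(-67993) = -1/67993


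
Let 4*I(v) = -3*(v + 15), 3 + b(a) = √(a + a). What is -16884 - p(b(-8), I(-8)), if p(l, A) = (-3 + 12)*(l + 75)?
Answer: -17532 - 36*I ≈ -17532.0 - 36.0*I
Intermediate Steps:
b(a) = -3 + √2*√a (b(a) = -3 + √(a + a) = -3 + √(2*a) = -3 + √2*√a)
I(v) = -45/4 - 3*v/4 (I(v) = (-3*(v + 15))/4 = (-3*(15 + v))/4 = (-45 - 3*v)/4 = -45/4 - 3*v/4)
p(l, A) = 675 + 9*l (p(l, A) = 9*(75 + l) = 675 + 9*l)
-16884 - p(b(-8), I(-8)) = -16884 - (675 + 9*(-3 + √2*√(-8))) = -16884 - (675 + 9*(-3 + √2*(2*I*√2))) = -16884 - (675 + 9*(-3 + 4*I)) = -16884 - (675 + (-27 + 36*I)) = -16884 - (648 + 36*I) = -16884 + (-648 - 36*I) = -17532 - 36*I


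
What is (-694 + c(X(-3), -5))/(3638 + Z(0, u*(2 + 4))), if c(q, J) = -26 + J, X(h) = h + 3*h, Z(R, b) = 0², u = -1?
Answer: -725/3638 ≈ -0.19929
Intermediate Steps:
Z(R, b) = 0
X(h) = 4*h
(-694 + c(X(-3), -5))/(3638 + Z(0, u*(2 + 4))) = (-694 + (-26 - 5))/(3638 + 0) = (-694 - 31)/3638 = -725*1/3638 = -725/3638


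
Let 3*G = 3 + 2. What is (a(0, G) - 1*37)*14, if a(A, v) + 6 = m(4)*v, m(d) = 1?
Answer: -1736/3 ≈ -578.67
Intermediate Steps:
G = 5/3 (G = (3 + 2)/3 = (1/3)*5 = 5/3 ≈ 1.6667)
a(A, v) = -6 + v (a(A, v) = -6 + 1*v = -6 + v)
(a(0, G) - 1*37)*14 = ((-6 + 5/3) - 1*37)*14 = (-13/3 - 37)*14 = -124/3*14 = -1736/3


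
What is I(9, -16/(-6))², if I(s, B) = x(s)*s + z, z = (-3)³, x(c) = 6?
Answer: 729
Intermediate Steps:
z = -27
I(s, B) = -27 + 6*s (I(s, B) = 6*s - 27 = -27 + 6*s)
I(9, -16/(-6))² = (-27 + 6*9)² = (-27 + 54)² = 27² = 729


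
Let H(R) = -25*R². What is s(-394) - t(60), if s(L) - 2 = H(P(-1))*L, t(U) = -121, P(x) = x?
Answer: 9973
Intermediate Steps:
s(L) = 2 - 25*L (s(L) = 2 + (-25*(-1)²)*L = 2 + (-25*1)*L = 2 - 25*L)
s(-394) - t(60) = (2 - 25*(-394)) - 1*(-121) = (2 + 9850) + 121 = 9852 + 121 = 9973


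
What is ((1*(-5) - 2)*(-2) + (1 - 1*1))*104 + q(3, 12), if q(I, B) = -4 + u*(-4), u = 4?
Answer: 1436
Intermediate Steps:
q(I, B) = -20 (q(I, B) = -4 + 4*(-4) = -4 - 16 = -20)
((1*(-5) - 2)*(-2) + (1 - 1*1))*104 + q(3, 12) = ((1*(-5) - 2)*(-2) + (1 - 1*1))*104 - 20 = ((-5 - 2)*(-2) + (1 - 1))*104 - 20 = (-7*(-2) + 0)*104 - 20 = (14 + 0)*104 - 20 = 14*104 - 20 = 1456 - 20 = 1436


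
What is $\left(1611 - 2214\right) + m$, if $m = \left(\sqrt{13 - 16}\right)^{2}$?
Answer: $-606$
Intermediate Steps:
$m = -3$ ($m = \left(\sqrt{-3}\right)^{2} = \left(i \sqrt{3}\right)^{2} = -3$)
$\left(1611 - 2214\right) + m = \left(1611 - 2214\right) - 3 = -603 - 3 = -606$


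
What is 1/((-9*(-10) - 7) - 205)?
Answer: -1/122 ≈ -0.0081967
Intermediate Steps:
1/((-9*(-10) - 7) - 205) = 1/((90 - 7) - 205) = 1/(83 - 205) = 1/(-122) = -1/122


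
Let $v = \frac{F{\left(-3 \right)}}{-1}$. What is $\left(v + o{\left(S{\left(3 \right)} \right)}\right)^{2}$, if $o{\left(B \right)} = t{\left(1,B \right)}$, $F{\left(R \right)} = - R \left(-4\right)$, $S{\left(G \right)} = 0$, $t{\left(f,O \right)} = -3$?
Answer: $81$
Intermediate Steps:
$F{\left(R \right)} = 4 R$
$o{\left(B \right)} = -3$
$v = 12$ ($v = \frac{4 \left(-3\right)}{-1} = \left(-12\right) \left(-1\right) = 12$)
$\left(v + o{\left(S{\left(3 \right)} \right)}\right)^{2} = \left(12 - 3\right)^{2} = 9^{2} = 81$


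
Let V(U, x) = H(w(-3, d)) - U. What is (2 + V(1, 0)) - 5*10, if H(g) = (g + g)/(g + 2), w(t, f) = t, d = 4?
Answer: -43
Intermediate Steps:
H(g) = 2*g/(2 + g) (H(g) = (2*g)/(2 + g) = 2*g/(2 + g))
V(U, x) = 6 - U (V(U, x) = 2*(-3)/(2 - 3) - U = 2*(-3)/(-1) - U = 2*(-3)*(-1) - U = 6 - U)
(2 + V(1, 0)) - 5*10 = (2 + (6 - 1*1)) - 5*10 = (2 + (6 - 1)) - 50 = (2 + 5) - 50 = 7 - 50 = -43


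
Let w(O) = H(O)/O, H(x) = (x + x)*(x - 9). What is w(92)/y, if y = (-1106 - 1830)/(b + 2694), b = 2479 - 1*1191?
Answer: -165253/734 ≈ -225.14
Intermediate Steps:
H(x) = 2*x*(-9 + x) (H(x) = (2*x)*(-9 + x) = 2*x*(-9 + x))
b = 1288 (b = 2479 - 1191 = 1288)
w(O) = -18 + 2*O (w(O) = (2*O*(-9 + O))/O = -18 + 2*O)
y = -1468/1991 (y = (-1106 - 1830)/(1288 + 2694) = -2936/3982 = -2936*1/3982 = -1468/1991 ≈ -0.73732)
w(92)/y = (-18 + 2*92)/(-1468/1991) = (-18 + 184)*(-1991/1468) = 166*(-1991/1468) = -165253/734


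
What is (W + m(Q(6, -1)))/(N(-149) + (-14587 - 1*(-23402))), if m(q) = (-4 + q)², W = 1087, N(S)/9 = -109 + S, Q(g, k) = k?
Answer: 1112/6493 ≈ 0.17126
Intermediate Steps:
N(S) = -981 + 9*S (N(S) = 9*(-109 + S) = -981 + 9*S)
(W + m(Q(6, -1)))/(N(-149) + (-14587 - 1*(-23402))) = (1087 + (-4 - 1)²)/((-981 + 9*(-149)) + (-14587 - 1*(-23402))) = (1087 + (-5)²)/((-981 - 1341) + (-14587 + 23402)) = (1087 + 25)/(-2322 + 8815) = 1112/6493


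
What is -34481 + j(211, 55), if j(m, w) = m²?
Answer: 10040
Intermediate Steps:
-34481 + j(211, 55) = -34481 + 211² = -34481 + 44521 = 10040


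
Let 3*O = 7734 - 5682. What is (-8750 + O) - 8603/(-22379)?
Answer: -25785773/3197 ≈ -8065.6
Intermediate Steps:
O = 684 (O = (7734 - 5682)/3 = (1/3)*2052 = 684)
(-8750 + O) - 8603/(-22379) = (-8750 + 684) - 8603/(-22379) = -8066 - 8603*(-1/22379) = -8066 + 1229/3197 = -25785773/3197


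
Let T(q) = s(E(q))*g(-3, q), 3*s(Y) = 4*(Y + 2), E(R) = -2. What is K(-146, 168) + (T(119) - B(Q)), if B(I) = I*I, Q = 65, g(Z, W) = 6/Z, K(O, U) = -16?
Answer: -4241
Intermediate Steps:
s(Y) = 8/3 + 4*Y/3 (s(Y) = (4*(Y + 2))/3 = (4*(2 + Y))/3 = (8 + 4*Y)/3 = 8/3 + 4*Y/3)
B(I) = I²
T(q) = 0 (T(q) = (8/3 + (4/3)*(-2))*(6/(-3)) = (8/3 - 8/3)*(6*(-⅓)) = 0*(-2) = 0)
K(-146, 168) + (T(119) - B(Q)) = -16 + (0 - 1*65²) = -16 + (0 - 1*4225) = -16 + (0 - 4225) = -16 - 4225 = -4241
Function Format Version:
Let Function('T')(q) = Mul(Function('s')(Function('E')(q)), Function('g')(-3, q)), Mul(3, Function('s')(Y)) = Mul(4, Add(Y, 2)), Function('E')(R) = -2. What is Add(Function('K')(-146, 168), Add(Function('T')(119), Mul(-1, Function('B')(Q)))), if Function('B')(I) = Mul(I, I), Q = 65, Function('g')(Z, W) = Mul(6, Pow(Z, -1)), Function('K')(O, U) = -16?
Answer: -4241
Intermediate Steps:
Function('s')(Y) = Add(Rational(8, 3), Mul(Rational(4, 3), Y)) (Function('s')(Y) = Mul(Rational(1, 3), Mul(4, Add(Y, 2))) = Mul(Rational(1, 3), Mul(4, Add(2, Y))) = Mul(Rational(1, 3), Add(8, Mul(4, Y))) = Add(Rational(8, 3), Mul(Rational(4, 3), Y)))
Function('B')(I) = Pow(I, 2)
Function('T')(q) = 0 (Function('T')(q) = Mul(Add(Rational(8, 3), Mul(Rational(4, 3), -2)), Mul(6, Pow(-3, -1))) = Mul(Add(Rational(8, 3), Rational(-8, 3)), Mul(6, Rational(-1, 3))) = Mul(0, -2) = 0)
Add(Function('K')(-146, 168), Add(Function('T')(119), Mul(-1, Function('B')(Q)))) = Add(-16, Add(0, Mul(-1, Pow(65, 2)))) = Add(-16, Add(0, Mul(-1, 4225))) = Add(-16, Add(0, -4225)) = Add(-16, -4225) = -4241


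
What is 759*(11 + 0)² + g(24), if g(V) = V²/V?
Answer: 91863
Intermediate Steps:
g(V) = V
759*(11 + 0)² + g(24) = 759*(11 + 0)² + 24 = 759*11² + 24 = 759*121 + 24 = 91839 + 24 = 91863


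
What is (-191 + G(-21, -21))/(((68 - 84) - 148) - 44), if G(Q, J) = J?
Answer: 53/52 ≈ 1.0192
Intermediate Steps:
(-191 + G(-21, -21))/(((68 - 84) - 148) - 44) = (-191 - 21)/(((68 - 84) - 148) - 44) = -212/((-16 - 148) - 44) = -212/(-164 - 44) = -212/(-208) = -212*(-1/208) = 53/52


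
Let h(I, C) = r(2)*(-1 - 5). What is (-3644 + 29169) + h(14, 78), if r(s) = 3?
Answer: 25507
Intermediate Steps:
h(I, C) = -18 (h(I, C) = 3*(-1 - 5) = 3*(-6) = -18)
(-3644 + 29169) + h(14, 78) = (-3644 + 29169) - 18 = 25525 - 18 = 25507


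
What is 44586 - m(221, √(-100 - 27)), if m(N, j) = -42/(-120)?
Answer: 891713/20 ≈ 44586.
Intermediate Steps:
m(N, j) = 7/20 (m(N, j) = -42*(-1/120) = 7/20)
44586 - m(221, √(-100 - 27)) = 44586 - 1*7/20 = 44586 - 7/20 = 891713/20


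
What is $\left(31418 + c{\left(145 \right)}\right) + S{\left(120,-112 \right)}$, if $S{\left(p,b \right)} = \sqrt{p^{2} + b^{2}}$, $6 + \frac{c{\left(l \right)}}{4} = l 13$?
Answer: $38934 + 8 \sqrt{421} \approx 39098.0$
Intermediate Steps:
$c{\left(l \right)} = -24 + 52 l$ ($c{\left(l \right)} = -24 + 4 l 13 = -24 + 4 \cdot 13 l = -24 + 52 l$)
$S{\left(p,b \right)} = \sqrt{b^{2} + p^{2}}$
$\left(31418 + c{\left(145 \right)}\right) + S{\left(120,-112 \right)} = \left(31418 + \left(-24 + 52 \cdot 145\right)\right) + \sqrt{\left(-112\right)^{2} + 120^{2}} = \left(31418 + \left(-24 + 7540\right)\right) + \sqrt{12544 + 14400} = \left(31418 + 7516\right) + \sqrt{26944} = 38934 + 8 \sqrt{421}$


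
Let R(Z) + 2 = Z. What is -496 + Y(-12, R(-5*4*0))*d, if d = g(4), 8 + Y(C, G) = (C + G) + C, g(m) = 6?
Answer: -700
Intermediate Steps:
R(Z) = -2 + Z
Y(C, G) = -8 + G + 2*C (Y(C, G) = -8 + ((C + G) + C) = -8 + (G + 2*C) = -8 + G + 2*C)
d = 6
-496 + Y(-12, R(-5*4*0))*d = -496 + (-8 + (-2 - 5*4*0) + 2*(-12))*6 = -496 + (-8 + (-2 - 20*0) - 24)*6 = -496 + (-8 + (-2 + 0) - 24)*6 = -496 + (-8 - 2 - 24)*6 = -496 - 34*6 = -496 - 204 = -700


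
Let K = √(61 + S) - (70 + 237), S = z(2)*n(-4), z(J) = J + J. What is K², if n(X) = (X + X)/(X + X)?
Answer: (307 - √65)² ≈ 89364.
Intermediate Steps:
z(J) = 2*J
n(X) = 1 (n(X) = (2*X)/((2*X)) = (2*X)*(1/(2*X)) = 1)
S = 4 (S = (2*2)*1 = 4*1 = 4)
K = -307 + √65 (K = √(61 + 4) - (70 + 237) = √65 - 1*307 = √65 - 307 = -307 + √65 ≈ -298.94)
K² = (-307 + √65)²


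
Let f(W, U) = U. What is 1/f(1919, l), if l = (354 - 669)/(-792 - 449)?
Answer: 1241/315 ≈ 3.9397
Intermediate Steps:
l = 315/1241 (l = -315/(-1241) = -315*(-1/1241) = 315/1241 ≈ 0.25383)
1/f(1919, l) = 1/(315/1241) = 1241/315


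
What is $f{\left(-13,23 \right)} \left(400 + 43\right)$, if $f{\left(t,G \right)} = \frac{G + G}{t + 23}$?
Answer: $\frac{10189}{5} \approx 2037.8$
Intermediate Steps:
$f{\left(t,G \right)} = \frac{2 G}{23 + t}$
$f{\left(-13,23 \right)} \left(400 + 43\right) = 2 \cdot 23 \frac{1}{23 - 13} \left(400 + 43\right) = 2 \cdot 23 \cdot \frac{1}{10} \cdot 443 = \frac{23}{5} \cdot 443 = \frac{10189}{5}$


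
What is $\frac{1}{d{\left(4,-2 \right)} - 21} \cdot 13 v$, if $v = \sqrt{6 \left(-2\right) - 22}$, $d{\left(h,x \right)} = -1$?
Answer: $- \frac{13 i \sqrt{34}}{22} \approx - 3.4456 i$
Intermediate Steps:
$v = i \sqrt{34}$ ($v = \sqrt{-12 - 22} = \sqrt{-34} = i \sqrt{34} \approx 5.8309 i$)
$\frac{1}{d{\left(4,-2 \right)} - 21} \cdot 13 v = \frac{1}{-1 - 21} \cdot 13 i \sqrt{34} = \frac{1}{-22} \cdot 13 i \sqrt{34} = \left(- \frac{1}{22}\right) 13 i \sqrt{34} = - \frac{13 i \sqrt{34}}{22}$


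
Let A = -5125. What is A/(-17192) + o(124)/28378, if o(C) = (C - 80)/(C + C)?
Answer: 322046379/1080293704 ≈ 0.29811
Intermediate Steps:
o(C) = (-80 + C)/(2*C) (o(C) = (-80 + C)/((2*C)) = (-80 + C)*(1/(2*C)) = (-80 + C)/(2*C))
A/(-17192) + o(124)/28378 = -5125/(-17192) + ((½)*(-80 + 124)/124)/28378 = -5125*(-1/17192) + ((½)*(1/124)*44)*(1/28378) = 5125/17192 + (11/62)*(1/28378) = 5125/17192 + 11/1759436 = 322046379/1080293704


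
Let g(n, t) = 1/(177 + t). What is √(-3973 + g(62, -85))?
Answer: I*√8406845/46 ≈ 63.032*I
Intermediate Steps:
√(-3973 + g(62, -85)) = √(-3973 + 1/(177 - 85)) = √(-3973 + 1/92) = √(-365515/92) = I*√8406845/46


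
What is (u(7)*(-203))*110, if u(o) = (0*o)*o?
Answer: 0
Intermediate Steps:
u(o) = 0 (u(o) = 0*o = 0)
(u(7)*(-203))*110 = (0*(-203))*110 = 0*110 = 0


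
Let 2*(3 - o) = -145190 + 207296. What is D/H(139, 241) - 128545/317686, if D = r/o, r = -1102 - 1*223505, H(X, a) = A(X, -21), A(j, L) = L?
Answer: -12931022221/17262263025 ≈ -0.74909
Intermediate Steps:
H(X, a) = -21
o = -31050 (o = 3 - (-145190 + 207296)/2 = 3 - ½*62106 = 3 - 31053 = -31050)
r = -224607 (r = -1102 - 223505 = -224607)
D = 74869/10350 (D = -224607/(-31050) = -224607*(-1/31050) = 74869/10350 ≈ 7.2337)
D/H(139, 241) - 128545/317686 = (74869/10350)/(-21) - 128545/317686 = (74869/10350)*(-1/21) - 128545*1/317686 = -74869/217350 - 128545/317686 = -12931022221/17262263025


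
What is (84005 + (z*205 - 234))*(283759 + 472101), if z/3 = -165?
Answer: -13381745440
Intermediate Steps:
z = -495 (z = 3*(-165) = -495)
(84005 + (z*205 - 234))*(283759 + 472101) = (84005 + (-495*205 - 234))*(283759 + 472101) = (84005 + (-101475 - 234))*755860 = (84005 - 101709)*755860 = -17704*755860 = -13381745440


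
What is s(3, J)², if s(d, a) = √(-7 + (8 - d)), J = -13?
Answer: -2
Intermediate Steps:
s(d, a) = √(1 - d)
s(3, J)² = (√(1 - 1*3))² = (√(1 - 3))² = (√(-2))² = (I*√2)² = -2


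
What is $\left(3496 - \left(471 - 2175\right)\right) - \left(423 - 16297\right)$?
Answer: $21074$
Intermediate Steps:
$\left(3496 - \left(471 - 2175\right)\right) - \left(423 - 16297\right) = \left(3496 - -1704\right) - \left(423 - 16297\right) = \left(3496 + 1704\right) - -15874 = 5200 + 15874 = 21074$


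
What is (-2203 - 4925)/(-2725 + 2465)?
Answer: 1782/65 ≈ 27.415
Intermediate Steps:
(-2203 - 4925)/(-2725 + 2465) = -7128/(-260) = -7128*(-1/260) = 1782/65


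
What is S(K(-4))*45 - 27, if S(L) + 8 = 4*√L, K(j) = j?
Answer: -387 + 360*I ≈ -387.0 + 360.0*I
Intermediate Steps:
S(L) = -8 + 4*√L
S(K(-4))*45 - 27 = (-8 + 4*√(-4))*45 - 27 = (-8 + 4*(2*I))*45 - 27 = (-8 + 8*I)*45 - 27 = (-360 + 360*I) - 27 = -387 + 360*I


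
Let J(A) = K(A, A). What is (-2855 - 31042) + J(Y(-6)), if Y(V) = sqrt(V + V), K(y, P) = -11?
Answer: -33908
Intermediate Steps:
Y(V) = sqrt(2)*sqrt(V) (Y(V) = sqrt(2*V) = sqrt(2)*sqrt(V))
J(A) = -11
(-2855 - 31042) + J(Y(-6)) = (-2855 - 31042) - 11 = -33897 - 11 = -33908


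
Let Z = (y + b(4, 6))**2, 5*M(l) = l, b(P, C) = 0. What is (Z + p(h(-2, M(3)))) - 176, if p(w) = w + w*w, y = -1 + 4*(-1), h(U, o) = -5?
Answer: -131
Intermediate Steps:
M(l) = l/5
y = -5 (y = -1 - 4 = -5)
p(w) = w + w**2
Z = 25 (Z = (-5 + 0)**2 = (-5)**2 = 25)
(Z + p(h(-2, M(3)))) - 176 = (25 - 5*(1 - 5)) - 176 = (25 - 5*(-4)) - 176 = (25 + 20) - 176 = 45 - 176 = -131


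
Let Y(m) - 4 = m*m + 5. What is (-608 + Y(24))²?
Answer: 529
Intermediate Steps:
Y(m) = 9 + m² (Y(m) = 4 + (m*m + 5) = 4 + (m² + 5) = 4 + (5 + m²) = 9 + m²)
(-608 + Y(24))² = (-608 + (9 + 24²))² = (-608 + (9 + 576))² = (-608 + 585)² = (-23)² = 529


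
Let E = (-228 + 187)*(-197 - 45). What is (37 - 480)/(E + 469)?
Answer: -443/10391 ≈ -0.042633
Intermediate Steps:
E = 9922 (E = -41*(-242) = 9922)
(37 - 480)/(E + 469) = (37 - 480)/(9922 + 469) = -443/10391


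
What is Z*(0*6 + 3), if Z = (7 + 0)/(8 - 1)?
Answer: 3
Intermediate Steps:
Z = 1 (Z = 7/7 = 7*(1/7) = 1)
Z*(0*6 + 3) = 1*(0*6 + 3) = 1*(0 + 3) = 1*3 = 3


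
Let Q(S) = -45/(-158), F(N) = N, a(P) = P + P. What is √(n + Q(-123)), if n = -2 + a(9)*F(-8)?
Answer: I*√3637634/158 ≈ 12.071*I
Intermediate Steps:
a(P) = 2*P
n = -146 (n = -2 + (2*9)*(-8) = -2 + 18*(-8) = -2 - 144 = -146)
Q(S) = 45/158 (Q(S) = -45*(-1/158) = 45/158)
√(n + Q(-123)) = √(-146 + 45/158) = √(-23023/158) = I*√3637634/158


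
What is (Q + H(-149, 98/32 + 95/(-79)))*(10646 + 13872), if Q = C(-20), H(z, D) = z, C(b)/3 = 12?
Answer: -2770534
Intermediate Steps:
C(b) = 36 (C(b) = 3*12 = 36)
Q = 36
(Q + H(-149, 98/32 + 95/(-79)))*(10646 + 13872) = (36 - 149)*(10646 + 13872) = -113*24518 = -2770534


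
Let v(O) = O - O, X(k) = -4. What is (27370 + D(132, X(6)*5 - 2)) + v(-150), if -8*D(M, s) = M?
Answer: 54707/2 ≈ 27354.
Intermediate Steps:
v(O) = 0
D(M, s) = -M/8
(27370 + D(132, X(6)*5 - 2)) + v(-150) = (27370 - 1/8*132) + 0 = (27370 - 33/2) + 0 = 54707/2 + 0 = 54707/2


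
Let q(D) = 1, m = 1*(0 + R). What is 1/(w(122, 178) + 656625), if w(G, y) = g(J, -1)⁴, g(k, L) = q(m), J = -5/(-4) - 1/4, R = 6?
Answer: 1/656626 ≈ 1.5229e-6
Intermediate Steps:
J = 1 (J = -5*(-¼) - 1*¼ = 5/4 - ¼ = 1)
m = 6 (m = 1*(0 + 6) = 1*6 = 6)
g(k, L) = 1
w(G, y) = 1 (w(G, y) = 1⁴ = 1)
1/(w(122, 178) + 656625) = 1/(1 + 656625) = 1/656626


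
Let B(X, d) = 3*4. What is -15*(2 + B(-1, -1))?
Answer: -210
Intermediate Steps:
B(X, d) = 12
-15*(2 + B(-1, -1)) = -15*(2 + 12) = -15*14 = -210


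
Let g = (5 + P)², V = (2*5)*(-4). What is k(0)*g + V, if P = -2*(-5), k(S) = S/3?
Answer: -40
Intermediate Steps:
k(S) = S/3 (k(S) = S*(⅓) = S/3)
V = -40 (V = 10*(-4) = -40)
P = 10
g = 225 (g = (5 + 10)² = 15² = 225)
k(0)*g + V = ((⅓)*0)*225 - 40 = 0*225 - 40 = 0 - 40 = -40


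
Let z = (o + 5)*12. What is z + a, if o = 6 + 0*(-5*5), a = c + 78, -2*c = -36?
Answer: 228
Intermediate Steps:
c = 18 (c = -½*(-36) = 18)
a = 96 (a = 18 + 78 = 96)
o = 6 (o = 6 + 0*(-25) = 6 + 0 = 6)
z = 132 (z = (6 + 5)*12 = 11*12 = 132)
z + a = 132 + 96 = 228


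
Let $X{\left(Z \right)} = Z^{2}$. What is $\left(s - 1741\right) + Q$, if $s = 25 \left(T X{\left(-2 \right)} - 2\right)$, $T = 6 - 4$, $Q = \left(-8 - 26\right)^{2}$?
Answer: $-435$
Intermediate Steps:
$Q = 1156$ ($Q = \left(-34\right)^{2} = 1156$)
$T = 2$
$s = 150$ ($s = 25 \left(2 \left(-2\right)^{2} - 2\right) = 25 \left(2 \cdot 4 - 2\right) = 25 \left(8 - 2\right) = 25 \cdot 6 = 150$)
$\left(s - 1741\right) + Q = \left(150 - 1741\right) + 1156 = -1591 + 1156 = -435$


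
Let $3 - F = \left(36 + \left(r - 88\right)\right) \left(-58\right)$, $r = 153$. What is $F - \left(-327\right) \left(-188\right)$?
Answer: $-55615$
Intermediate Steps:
$F = 5861$ ($F = 3 - \left(36 + \left(153 - 88\right)\right) \left(-58\right) = 3 - \left(36 + 65\right) \left(-58\right) = 3 - 101 \left(-58\right) = 3 - -5858 = 3 + 5858 = 5861$)
$F - \left(-327\right) \left(-188\right) = 5861 - \left(-327\right) \left(-188\right) = 5861 - 61476 = -55615$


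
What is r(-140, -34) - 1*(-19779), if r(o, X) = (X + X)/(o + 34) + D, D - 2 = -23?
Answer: 1047208/53 ≈ 19759.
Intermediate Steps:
D = -21 (D = 2 - 23 = -21)
r(o, X) = -21 + 2*X/(34 + o) (r(o, X) = (X + X)/(o + 34) - 21 = (2*X)/(34 + o) - 21 = 2*X/(34 + o) - 21 = -21 + 2*X/(34 + o))
r(-140, -34) - 1*(-19779) = (-714 - 21*(-140) + 2*(-34))/(34 - 140) - 1*(-19779) = (-714 + 2940 - 68)/(-106) + 19779 = -1/106*2158 + 19779 = -1079/53 + 19779 = 1047208/53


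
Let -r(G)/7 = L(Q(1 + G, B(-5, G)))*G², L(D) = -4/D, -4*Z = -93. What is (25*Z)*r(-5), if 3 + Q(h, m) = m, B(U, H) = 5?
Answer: 406875/2 ≈ 2.0344e+5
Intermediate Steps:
Z = 93/4 (Z = -¼*(-93) = 93/4 ≈ 23.250)
Q(h, m) = -3 + m
r(G) = 14*G² (r(G) = -7*(-4/(-3 + 5))*G² = -7*(-4/2)*G² = -7*(-4*½)*G² = -(-14)*G² = 14*G²)
(25*Z)*r(-5) = (25*(93/4))*(14*(-5)²) = 2325*(14*25)/4 = (2325/4)*350 = 406875/2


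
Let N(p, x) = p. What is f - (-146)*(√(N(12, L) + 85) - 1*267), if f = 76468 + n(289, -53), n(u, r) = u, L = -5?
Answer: 37775 + 146*√97 ≈ 39213.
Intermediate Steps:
f = 76757 (f = 76468 + 289 = 76757)
f - (-146)*(√(N(12, L) + 85) - 1*267) = 76757 - (-146)*(√(12 + 85) - 1*267) = 76757 - (-146)*(√97 - 267) = 76757 - (-146)*(-267 + √97) = 76757 - (38982 - 146*√97) = 76757 + (-38982 + 146*√97) = 37775 + 146*√97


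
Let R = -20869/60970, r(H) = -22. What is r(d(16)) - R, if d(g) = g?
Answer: -1320471/60970 ≈ -21.658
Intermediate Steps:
R = -20869/60970 (R = -20869*1/60970 = -20869/60970 ≈ -0.34228)
r(d(16)) - R = -22 - 1*(-20869/60970) = -22 + 20869/60970 = -1320471/60970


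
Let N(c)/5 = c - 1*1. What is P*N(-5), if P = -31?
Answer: 930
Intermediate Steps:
N(c) = -5 + 5*c (N(c) = 5*(c - 1*1) = 5*(c - 1) = 5*(-1 + c) = -5 + 5*c)
P*N(-5) = -31*(-5 + 5*(-5)) = -31*(-5 - 25) = -31*(-30) = 930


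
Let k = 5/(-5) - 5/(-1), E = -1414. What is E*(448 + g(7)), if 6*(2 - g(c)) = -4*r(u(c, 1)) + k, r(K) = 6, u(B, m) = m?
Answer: -1923040/3 ≈ -6.4101e+5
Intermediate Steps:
k = 4 (k = 5*(-⅕) - 5*(-1) = -1 + 5 = 4)
g(c) = 16/3 (g(c) = 2 - (-4*6 + 4)/6 = 2 - (-24 + 4)/6 = 2 - ⅙*(-20) = 2 + 10/3 = 16/3)
E*(448 + g(7)) = -1414*(448 + 16/3) = -1414*1360/3 = -1923040/3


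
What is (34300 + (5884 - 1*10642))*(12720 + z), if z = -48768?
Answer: -1064930016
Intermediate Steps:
(34300 + (5884 - 1*10642))*(12720 + z) = (34300 + (5884 - 1*10642))*(12720 - 48768) = (34300 + (5884 - 10642))*(-36048) = (34300 - 4758)*(-36048) = 29542*(-36048) = -1064930016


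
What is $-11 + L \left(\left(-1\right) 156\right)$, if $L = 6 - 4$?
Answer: $-323$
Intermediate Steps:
$L = 2$ ($L = 6 - 4 = 2$)
$-11 + L \left(\left(-1\right) 156\right) = -11 + 2 \left(\left(-1\right) 156\right) = -11 + 2 \left(-156\right) = -11 - 312 = -323$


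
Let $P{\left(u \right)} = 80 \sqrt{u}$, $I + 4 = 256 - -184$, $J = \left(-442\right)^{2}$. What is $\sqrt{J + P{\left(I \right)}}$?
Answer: $2 \sqrt{48841 + 40 \sqrt{109}} \approx 443.89$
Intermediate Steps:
$J = 195364$
$I = 436$ ($I = -4 + \left(256 - -184\right) = -4 + \left(256 + 184\right) = -4 + 440 = 436$)
$\sqrt{J + P{\left(I \right)}} = \sqrt{195364 + 80 \sqrt{436}} = \sqrt{195364 + 80 \cdot 2 \sqrt{109}} = \sqrt{195364 + 160 \sqrt{109}}$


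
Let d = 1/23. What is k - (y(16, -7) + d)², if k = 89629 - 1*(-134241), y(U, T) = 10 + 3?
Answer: 118337230/529 ≈ 2.2370e+5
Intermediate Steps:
y(U, T) = 13
k = 223870 (k = 89629 + 134241 = 223870)
d = 1/23 ≈ 0.043478
k - (y(16, -7) + d)² = 223870 - (13 + 1/23)² = 223870 - (300/23)² = 223870 - 1*90000/529 = 223870 - 90000/529 = 118337230/529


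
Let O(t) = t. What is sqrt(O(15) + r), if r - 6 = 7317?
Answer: sqrt(7338) ≈ 85.662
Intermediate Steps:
r = 7323 (r = 6 + 7317 = 7323)
sqrt(O(15) + r) = sqrt(15 + 7323) = sqrt(7338)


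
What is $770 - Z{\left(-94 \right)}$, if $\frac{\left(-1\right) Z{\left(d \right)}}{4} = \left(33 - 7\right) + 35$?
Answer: $1014$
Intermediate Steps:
$Z{\left(d \right)} = -244$ ($Z{\left(d \right)} = - 4 \left(\left(33 - 7\right) + 35\right) = - 4 \left(26 + 35\right) = \left(-4\right) 61 = -244$)
$770 - Z{\left(-94 \right)} = 770 - -244 = 770 + 244 = 1014$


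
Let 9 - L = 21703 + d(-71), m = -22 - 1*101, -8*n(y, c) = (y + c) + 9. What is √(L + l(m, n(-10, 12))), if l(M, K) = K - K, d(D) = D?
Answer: I*√21623 ≈ 147.05*I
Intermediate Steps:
n(y, c) = -9/8 - c/8 - y/8 (n(y, c) = -((y + c) + 9)/8 = -((c + y) + 9)/8 = -(9 + c + y)/8 = -9/8 - c/8 - y/8)
m = -123 (m = -22 - 101 = -123)
L = -21623 (L = 9 - (21703 - 71) = 9 - 1*21632 = 9 - 21632 = -21623)
l(M, K) = 0
√(L + l(m, n(-10, 12))) = √(-21623 + 0) = √(-21623) = I*√21623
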